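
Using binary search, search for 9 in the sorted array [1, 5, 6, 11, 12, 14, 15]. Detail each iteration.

Binary search for 9 in [1, 5, 6, 11, 12, 14, 15]:

lo=0, hi=6, mid=3, arr[mid]=11 -> 11 > 9, search left half
lo=0, hi=2, mid=1, arr[mid]=5 -> 5 < 9, search right half
lo=2, hi=2, mid=2, arr[mid]=6 -> 6 < 9, search right half
lo=3 > hi=2, target 9 not found

Binary search determines that 9 is not in the array after 3 comparisons. The search space was exhausted without finding the target.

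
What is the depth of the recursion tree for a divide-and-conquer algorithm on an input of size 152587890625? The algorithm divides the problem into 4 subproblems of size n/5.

For divide and conquer with division factor 5:

Problem sizes at each level:
Level 0: 152587890625
Level 1: 30517578125
Level 2: 6103515625
Level 3: 1220703125
Level 4: 244140625
Level 5: 48828125
Level 6: 9765625
Level 7: 1953125
Level 8: 390625
Level 9: 78125
Level 10: 15625
Level 11: 3125
Level 12: 625
Level 13: 125
Level 14: 25
Level 15: 5
Level 16: 1

The root is level 0 and the size-1 base case is level 16 (the tree spans levels 0 through 16, i.e. 17 levels counting the root), so the depth is the number of divisions: log_5(152587890625) = 16

The recursion tree depth is log_5(152587890625) = 16. At each level, the problem size is divided by 5, so it takes 16 divisions to reduce to a base case of size 1. The algorithm makes 4 recursive calls at each level.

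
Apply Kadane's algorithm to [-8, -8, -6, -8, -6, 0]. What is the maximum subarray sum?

Using Kadane's algorithm on [-8, -8, -6, -8, -6, 0]:

Scanning through the array:
Position 1 (value -8): max_ending_here = -8, max_so_far = -8
Position 2 (value -6): max_ending_here = -6, max_so_far = -6
Position 3 (value -8): max_ending_here = -8, max_so_far = -6
Position 4 (value -6): max_ending_here = -6, max_so_far = -6
Position 5 (value 0): max_ending_here = 0, max_so_far = 0

Maximum subarray: [0]
Maximum sum: 0

The maximum subarray is [0] with sum 0. This subarray runs from index 5 to index 5.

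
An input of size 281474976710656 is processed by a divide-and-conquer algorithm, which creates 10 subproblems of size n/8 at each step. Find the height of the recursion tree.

For divide and conquer with division factor 8:

Problem sizes at each level:
Level 0: 281474976710656
Level 1: 35184372088832
Level 2: 4398046511104
Level 3: 549755813888
Level 4: 68719476736
Level 5: 8589934592
Level 6: 1073741824
Level 7: 134217728
Level 8: 16777216
Level 9: 2097152
Level 10: 262144
Level 11: 32768
Level 12: 4096
Level 13: 512
Level 14: 64
Level 15: 8
Level 16: 1

The root is level 0 and the size-1 base case is level 16 (the tree spans levels 0 through 16, i.e. 17 levels counting the root), so the depth is the number of divisions: log_8(281474976710656) = 16

The recursion tree depth is log_8(281474976710656) = 16. At each level, the problem size is divided by 8, so it takes 16 divisions to reduce to a base case of size 1. The algorithm makes 10 recursive calls at each level.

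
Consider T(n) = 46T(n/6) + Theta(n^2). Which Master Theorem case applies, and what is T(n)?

Master Theorem for T(n) = 46T(n/6) + O(n^2):

a = 46, b = 6, c = 2
log_b(a) = log_6(46) = 2.1368

Case 1: c = 2 < log_6(46) = 2.1368
T(n) = O(n^(log_6 46))

For T(n) = 46T(n/6) + O(n^2): log_6(46) = 2.1368. This is Case 1 of the Master Theorem (c < log_b(a), work dominated by leaves), giving O(n^(log_6 46)).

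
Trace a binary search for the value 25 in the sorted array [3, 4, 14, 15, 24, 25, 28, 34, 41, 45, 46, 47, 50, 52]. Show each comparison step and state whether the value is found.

Binary search for 25 in [3, 4, 14, 15, 24, 25, 28, 34, 41, 45, 46, 47, 50, 52]:

lo=0, hi=13, mid=6, arr[mid]=28 -> 28 > 25, search left half
lo=0, hi=5, mid=2, arr[mid]=14 -> 14 < 25, search right half
lo=3, hi=5, mid=4, arr[mid]=24 -> 24 < 25, search right half
lo=5, hi=5, mid=5, arr[mid]=25 -> Found target at index 5!

Binary search finds 25 at index 5 after 4 comparisons. The search repeatedly halves the search space by comparing with the middle element.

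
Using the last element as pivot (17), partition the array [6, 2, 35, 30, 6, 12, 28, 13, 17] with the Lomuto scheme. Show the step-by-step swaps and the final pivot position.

Lomuto partition with pivot = 17:

Initial array: [6, 2, 35, 30, 6, 12, 28, 13, 17]

arr[0]=6 <= 17: swap with position 0, array becomes [6, 2, 35, 30, 6, 12, 28, 13, 17]
arr[1]=2 <= 17: swap with position 1, array becomes [6, 2, 35, 30, 6, 12, 28, 13, 17]
arr[2]=35 > 17: no swap
arr[3]=30 > 17: no swap
arr[4]=6 <= 17: swap with position 2, array becomes [6, 2, 6, 30, 35, 12, 28, 13, 17]
arr[5]=12 <= 17: swap with position 3, array becomes [6, 2, 6, 12, 35, 30, 28, 13, 17]
arr[6]=28 > 17: no swap
arr[7]=13 <= 17: swap with position 4, array becomes [6, 2, 6, 12, 13, 30, 28, 35, 17]

Place pivot at position 5: [6, 2, 6, 12, 13, 17, 28, 35, 30]
Pivot position: 5

After partitioning with pivot 17, the array becomes [6, 2, 6, 12, 13, 17, 28, 35, 30]. The pivot is placed at index 5. All elements to the left of the pivot are <= 17, and all elements to the right are > 17.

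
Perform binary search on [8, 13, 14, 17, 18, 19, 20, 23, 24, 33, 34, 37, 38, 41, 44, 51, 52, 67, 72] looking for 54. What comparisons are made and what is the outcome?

Binary search for 54 in [8, 13, 14, 17, 18, 19, 20, 23, 24, 33, 34, 37, 38, 41, 44, 51, 52, 67, 72]:

lo=0, hi=18, mid=9, arr[mid]=33 -> 33 < 54, search right half
lo=10, hi=18, mid=14, arr[mid]=44 -> 44 < 54, search right half
lo=15, hi=18, mid=16, arr[mid]=52 -> 52 < 54, search right half
lo=17, hi=18, mid=17, arr[mid]=67 -> 67 > 54, search left half
lo=17 > hi=16, target 54 not found

Binary search determines that 54 is not in the array after 4 comparisons. The search space was exhausted without finding the target.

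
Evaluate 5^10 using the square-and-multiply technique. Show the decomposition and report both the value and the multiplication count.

Computing 5^10 by squaring (build up from 5^1; each line after the first costs one multiplication):

5^1 = 5
5^2 = (5^1)^2 = 5^2 = 25
5^4 = (5^2)^2 = 25^2 = 625
5^5 = 5 * 5^4 = 5 * 625 = 3125
5^10 = (5^5)^2 = 3125^2 = 9765625

Result: 9765625
Multiplications needed: 4 (4 lines after 5^1)

5^10 = 9765625. Using exponentiation by squaring, this requires 4 multiplications. The key idea: if the exponent is even, square the half-power; if odd, multiply by the base once.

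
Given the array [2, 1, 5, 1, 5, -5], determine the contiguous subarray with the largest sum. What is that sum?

Using Kadane's algorithm on [2, 1, 5, 1, 5, -5]:

Scanning through the array:
Position 1 (value 1): max_ending_here = 3, max_so_far = 3
Position 2 (value 5): max_ending_here = 8, max_so_far = 8
Position 3 (value 1): max_ending_here = 9, max_so_far = 9
Position 4 (value 5): max_ending_here = 14, max_so_far = 14
Position 5 (value -5): max_ending_here = 9, max_so_far = 14

Maximum subarray: [2, 1, 5, 1, 5]
Maximum sum: 14

The maximum subarray is [2, 1, 5, 1, 5] with sum 14. This subarray runs from index 0 to index 4.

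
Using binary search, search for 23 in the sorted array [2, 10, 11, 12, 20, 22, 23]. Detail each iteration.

Binary search for 23 in [2, 10, 11, 12, 20, 22, 23]:

lo=0, hi=6, mid=3, arr[mid]=12 -> 12 < 23, search right half
lo=4, hi=6, mid=5, arr[mid]=22 -> 22 < 23, search right half
lo=6, hi=6, mid=6, arr[mid]=23 -> Found target at index 6!

Binary search finds 23 at index 6 after 3 comparisons. The search repeatedly halves the search space by comparing with the middle element.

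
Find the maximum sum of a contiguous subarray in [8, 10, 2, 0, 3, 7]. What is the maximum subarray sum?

Using Kadane's algorithm on [8, 10, 2, 0, 3, 7]:

Scanning through the array:
Position 1 (value 10): max_ending_here = 18, max_so_far = 18
Position 2 (value 2): max_ending_here = 20, max_so_far = 20
Position 3 (value 0): max_ending_here = 20, max_so_far = 20
Position 4 (value 3): max_ending_here = 23, max_so_far = 23
Position 5 (value 7): max_ending_here = 30, max_so_far = 30

Maximum subarray: [8, 10, 2, 0, 3, 7]
Maximum sum: 30

The maximum subarray is [8, 10, 2, 0, 3, 7] with sum 30. This subarray runs from index 0 to index 5.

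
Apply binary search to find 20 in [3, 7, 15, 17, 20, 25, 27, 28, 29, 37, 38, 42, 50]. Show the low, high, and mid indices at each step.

Binary search for 20 in [3, 7, 15, 17, 20, 25, 27, 28, 29, 37, 38, 42, 50]:

lo=0, hi=12, mid=6, arr[mid]=27 -> 27 > 20, search left half
lo=0, hi=5, mid=2, arr[mid]=15 -> 15 < 20, search right half
lo=3, hi=5, mid=4, arr[mid]=20 -> Found target at index 4!

Binary search finds 20 at index 4 after 3 comparisons. The search repeatedly halves the search space by comparing with the middle element.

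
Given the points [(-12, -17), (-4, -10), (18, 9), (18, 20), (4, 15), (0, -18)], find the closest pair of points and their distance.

Computing all pairwise distances among 6 points:

d((-12, -17), (-4, -10)) = 10.6301
d((-12, -17), (18, 9)) = 39.6989
d((-12, -17), (18, 20)) = 47.634
d((-12, -17), (4, 15)) = 35.7771
d((-12, -17), (0, -18)) = 12.0416
d((-4, -10), (18, 9)) = 29.0689
d((-4, -10), (18, 20)) = 37.2022
d((-4, -10), (4, 15)) = 26.2488
d((-4, -10), (0, -18)) = 8.9443 <-- minimum
d((18, 9), (18, 20)) = 11.0
d((18, 9), (4, 15)) = 15.2315
d((18, 9), (0, -18)) = 32.45
d((18, 20), (4, 15)) = 14.8661
d((18, 20), (0, -18)) = 42.0476
d((4, 15), (0, -18)) = 33.2415

Closest pair: (-4, -10) and (0, -18) with distance 8.9443

The closest pair is (-4, -10) and (0, -18) with Euclidean distance 8.9443. For 6 points, brute-force pairwise comparison is shown above. For large n, the divide-and-conquer algorithm (sort by x, recurse on halves, check the dividing strip) achieves O(n log n).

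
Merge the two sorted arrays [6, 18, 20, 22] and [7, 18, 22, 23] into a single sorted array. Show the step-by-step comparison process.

Merging process:

Compare 6 vs 7: take 6 from left. Merged: [6]
Compare 18 vs 7: take 7 from right. Merged: [6, 7]
Compare 18 vs 18: take 18 from left. Merged: [6, 7, 18]
Compare 20 vs 18: take 18 from right. Merged: [6, 7, 18, 18]
Compare 20 vs 22: take 20 from left. Merged: [6, 7, 18, 18, 20]
Compare 22 vs 22: take 22 from left. Merged: [6, 7, 18, 18, 20, 22]
Append remaining from right: [22, 23]. Merged: [6, 7, 18, 18, 20, 22, 22, 23]

Final merged array: [6, 7, 18, 18, 20, 22, 22, 23]
Total comparisons: 6

The merged array is [6, 7, 18, 18, 20, 22, 22, 23], requiring 6 comparisons. The merge step runs in O(n) time where n is the total number of elements.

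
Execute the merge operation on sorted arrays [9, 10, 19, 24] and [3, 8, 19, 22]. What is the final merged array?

Merging process:

Compare 9 vs 3: take 3 from right. Merged: [3]
Compare 9 vs 8: take 8 from right. Merged: [3, 8]
Compare 9 vs 19: take 9 from left. Merged: [3, 8, 9]
Compare 10 vs 19: take 10 from left. Merged: [3, 8, 9, 10]
Compare 19 vs 19: take 19 from left. Merged: [3, 8, 9, 10, 19]
Compare 24 vs 19: take 19 from right. Merged: [3, 8, 9, 10, 19, 19]
Compare 24 vs 22: take 22 from right. Merged: [3, 8, 9, 10, 19, 19, 22]
Append remaining from left: [24]. Merged: [3, 8, 9, 10, 19, 19, 22, 24]

Final merged array: [3, 8, 9, 10, 19, 19, 22, 24]
Total comparisons: 7

The merged array is [3, 8, 9, 10, 19, 19, 22, 24], requiring 7 comparisons. The merge step runs in O(n) time where n is the total number of elements.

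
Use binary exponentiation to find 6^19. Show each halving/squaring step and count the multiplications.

Computing 6^19 by squaring (build up from 6^1; each line after the first costs one multiplication):

6^1 = 6
6^2 = (6^1)^2 = 6^2 = 36
6^4 = (6^2)^2 = 36^2 = 1296
6^8 = (6^4)^2 = 1296^2 = 1679616
6^9 = 6 * 6^8 = 6 * 1679616 = 10077696
6^18 = (6^9)^2 = 10077696^2 = 101559956668416
6^19 = 6 * 6^18 = 6 * 101559956668416 = 609359740010496

Result: 609359740010496
Multiplications needed: 6 (6 lines after 6^1)

6^19 = 609359740010496. Using exponentiation by squaring, this requires 6 multiplications. The key idea: if the exponent is even, square the half-power; if odd, multiply by the base once.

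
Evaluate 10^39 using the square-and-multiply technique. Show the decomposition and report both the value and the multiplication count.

Computing 10^39 by squaring (build up from 10^1; each line after the first costs one multiplication):

10^1 = 10
10^2 = (10^1)^2 = 10^2 = 100
10^4 = (10^2)^2 = 100^2 = 10000
10^8 = (10^4)^2 = 10000^2 = 100000000
10^9 = 10 * 10^8 = 10 * 100000000 = 1000000000
10^18 = (10^9)^2 = 1000000000^2 = 1000000000000000000
10^19 = 10 * 10^18 = 10 * 1000000000000000000 = 10000000000000000000
10^38 = (10^19)^2 = 10000000000000000000^2 = 100000000000000000000000000000000000000
10^39 = 10 * 10^38 = 10 * 100000000000000000000000000000000000000 = 1000000000000000000000000000000000000000

Result: 1000000000000000000000000000000000000000
Multiplications needed: 8 (8 lines after 10^1)

10^39 = 1000000000000000000000000000000000000000. Using exponentiation by squaring, this requires 8 multiplications. The key idea: if the exponent is even, square the half-power; if odd, multiply by the base once.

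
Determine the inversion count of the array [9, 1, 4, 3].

Finding inversions in [9, 1, 4, 3]:

(0, 1): arr[0]=9 > arr[1]=1
(0, 2): arr[0]=9 > arr[2]=4
(0, 3): arr[0]=9 > arr[3]=3
(2, 3): arr[2]=4 > arr[3]=3

Total inversions: 4

The array has 4 inversion(s): (0,1), (0,2), (0,3), (2,3). Each pair (i,j) satisfies i < j and arr[i] > arr[j].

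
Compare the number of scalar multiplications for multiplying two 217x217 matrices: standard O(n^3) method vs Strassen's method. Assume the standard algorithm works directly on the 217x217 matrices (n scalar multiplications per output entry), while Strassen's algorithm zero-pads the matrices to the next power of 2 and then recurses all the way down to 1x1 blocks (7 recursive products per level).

Matrix multiplication for 217x217 matrices:

Strassen's algorithm requires power-of-2 dimensions. Pad 217x217 to 256x256 (next power of 2).

Standard algorithm: 217^3 = 10218313 multiplications
Strassen's algorithm: 7^(log2(256)) = 7^8 = 5764801 multiplications
Savings: 10218313 - 5764801 = 4453512 multiplications

Standard: 10218313 multiplications (217^3). Strassen: 5764801 multiplications (7^8, after padding to 256x256). Strassen reduces 8 recursive multiplications to 7 at each level.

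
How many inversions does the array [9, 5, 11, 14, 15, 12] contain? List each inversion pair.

Finding inversions in [9, 5, 11, 14, 15, 12]:

(0, 1): arr[0]=9 > arr[1]=5
(3, 5): arr[3]=14 > arr[5]=12
(4, 5): arr[4]=15 > arr[5]=12

Total inversions: 3

The array has 3 inversion(s): (0,1), (3,5), (4,5). Each pair (i,j) satisfies i < j and arr[i] > arr[j].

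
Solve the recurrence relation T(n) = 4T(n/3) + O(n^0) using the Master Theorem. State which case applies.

Master Theorem for T(n) = 4T(n/3) + O(n^0):

a = 4, b = 3, c = 0
log_b(a) = log_3(4) = 1.2619

Case 1: c = 0 < log_3(4) = 1.2619
T(n) = O(n^(log_3 4))

For T(n) = 4T(n/3) + O(n^0): log_3(4) = 1.2619. This is Case 1 of the Master Theorem (c < log_b(a), work dominated by leaves), giving O(n^(log_3 4)).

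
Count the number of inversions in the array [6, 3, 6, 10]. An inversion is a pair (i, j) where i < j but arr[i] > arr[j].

Finding inversions in [6, 3, 6, 10]:

(0, 1): arr[0]=6 > arr[1]=3

Total inversions: 1

The array has 1 inversion(s): (0,1). Each pair (i,j) satisfies i < j and arr[i] > arr[j].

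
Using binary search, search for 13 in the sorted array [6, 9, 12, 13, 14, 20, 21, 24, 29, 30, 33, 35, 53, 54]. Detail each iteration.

Binary search for 13 in [6, 9, 12, 13, 14, 20, 21, 24, 29, 30, 33, 35, 53, 54]:

lo=0, hi=13, mid=6, arr[mid]=21 -> 21 > 13, search left half
lo=0, hi=5, mid=2, arr[mid]=12 -> 12 < 13, search right half
lo=3, hi=5, mid=4, arr[mid]=14 -> 14 > 13, search left half
lo=3, hi=3, mid=3, arr[mid]=13 -> Found target at index 3!

Binary search finds 13 at index 3 after 4 comparisons. The search repeatedly halves the search space by comparing with the middle element.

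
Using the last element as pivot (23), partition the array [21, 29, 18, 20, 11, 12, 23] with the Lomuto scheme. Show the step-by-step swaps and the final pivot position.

Lomuto partition with pivot = 23:

Initial array: [21, 29, 18, 20, 11, 12, 23]

arr[0]=21 <= 23: swap with position 0, array becomes [21, 29, 18, 20, 11, 12, 23]
arr[1]=29 > 23: no swap
arr[2]=18 <= 23: swap with position 1, array becomes [21, 18, 29, 20, 11, 12, 23]
arr[3]=20 <= 23: swap with position 2, array becomes [21, 18, 20, 29, 11, 12, 23]
arr[4]=11 <= 23: swap with position 3, array becomes [21, 18, 20, 11, 29, 12, 23]
arr[5]=12 <= 23: swap with position 4, array becomes [21, 18, 20, 11, 12, 29, 23]

Place pivot at position 5: [21, 18, 20, 11, 12, 23, 29]
Pivot position: 5

After partitioning with pivot 23, the array becomes [21, 18, 20, 11, 12, 23, 29]. The pivot is placed at index 5. All elements to the left of the pivot are <= 23, and all elements to the right are > 23.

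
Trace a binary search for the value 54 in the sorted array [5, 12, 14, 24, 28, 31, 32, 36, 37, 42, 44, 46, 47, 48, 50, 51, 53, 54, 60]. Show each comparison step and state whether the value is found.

Binary search for 54 in [5, 12, 14, 24, 28, 31, 32, 36, 37, 42, 44, 46, 47, 48, 50, 51, 53, 54, 60]:

lo=0, hi=18, mid=9, arr[mid]=42 -> 42 < 54, search right half
lo=10, hi=18, mid=14, arr[mid]=50 -> 50 < 54, search right half
lo=15, hi=18, mid=16, arr[mid]=53 -> 53 < 54, search right half
lo=17, hi=18, mid=17, arr[mid]=54 -> Found target at index 17!

Binary search finds 54 at index 17 after 4 comparisons. The search repeatedly halves the search space by comparing with the middle element.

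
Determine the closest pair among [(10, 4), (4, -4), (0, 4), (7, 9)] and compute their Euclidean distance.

Computing all pairwise distances among 4 points:

d((10, 4), (4, -4)) = 10.0
d((10, 4), (0, 4)) = 10.0
d((10, 4), (7, 9)) = 5.831 <-- minimum
d((4, -4), (0, 4)) = 8.9443
d((4, -4), (7, 9)) = 13.3417
d((0, 4), (7, 9)) = 8.6023

Closest pair: (10, 4) and (7, 9) with distance 5.831

The closest pair is (10, 4) and (7, 9) with Euclidean distance 5.831. For 4 points, brute-force pairwise comparison is shown above. For large n, the divide-and-conquer algorithm (sort by x, recurse on halves, check the dividing strip) achieves O(n log n).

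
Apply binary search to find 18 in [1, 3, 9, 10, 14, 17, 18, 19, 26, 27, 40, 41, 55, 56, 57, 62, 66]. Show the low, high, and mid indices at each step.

Binary search for 18 in [1, 3, 9, 10, 14, 17, 18, 19, 26, 27, 40, 41, 55, 56, 57, 62, 66]:

lo=0, hi=16, mid=8, arr[mid]=26 -> 26 > 18, search left half
lo=0, hi=7, mid=3, arr[mid]=10 -> 10 < 18, search right half
lo=4, hi=7, mid=5, arr[mid]=17 -> 17 < 18, search right half
lo=6, hi=7, mid=6, arr[mid]=18 -> Found target at index 6!

Binary search finds 18 at index 6 after 4 comparisons. The search repeatedly halves the search space by comparing with the middle element.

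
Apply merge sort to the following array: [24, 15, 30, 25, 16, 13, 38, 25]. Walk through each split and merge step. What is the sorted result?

Merge sort trace:

Split: [24, 15, 30, 25, 16, 13, 38, 25] -> [24, 15, 30, 25] and [16, 13, 38, 25]
  Split: [24, 15, 30, 25] -> [24, 15] and [30, 25]
    Split: [24, 15] -> [24] and [15]
    Merge: [24] + [15] -> [15, 24]
    Split: [30, 25] -> [30] and [25]
    Merge: [30] + [25] -> [25, 30]
  Merge: [15, 24] + [25, 30] -> [15, 24, 25, 30]
  Split: [16, 13, 38, 25] -> [16, 13] and [38, 25]
    Split: [16, 13] -> [16] and [13]
    Merge: [16] + [13] -> [13, 16]
    Split: [38, 25] -> [38] and [25]
    Merge: [38] + [25] -> [25, 38]
  Merge: [13, 16] + [25, 38] -> [13, 16, 25, 38]
Merge: [15, 24, 25, 30] + [13, 16, 25, 38] -> [13, 15, 16, 24, 25, 25, 30, 38]

Final sorted array: [13, 15, 16, 24, 25, 25, 30, 38]

The merge sort proceeds by recursively splitting the array and merging sorted halves.
After all merges, the sorted array is [13, 15, 16, 24, 25, 25, 30, 38].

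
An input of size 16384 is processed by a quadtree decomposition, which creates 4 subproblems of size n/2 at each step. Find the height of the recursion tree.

For divide and conquer with division factor 2:

Problem sizes at each level:
Level 0: 16384
Level 1: 8192
Level 2: 4096
Level 3: 2048
Level 4: 1024
Level 5: 512
Level 6: 256
Level 7: 128
Level 8: 64
Level 9: 32
Level 10: 16
Level 11: 8
Level 12: 4
Level 13: 2
Level 14: 1

The root is level 0 and the size-1 base case is level 14 (the tree spans levels 0 through 14, i.e. 15 levels counting the root), so the depth is the number of divisions: log_2(16384) = 14

The recursion tree depth is log_2(16384) = 14. At each level, the problem size is divided by 2, so it takes 14 divisions to reduce to a base case of size 1. The algorithm makes 4 recursive calls at each level.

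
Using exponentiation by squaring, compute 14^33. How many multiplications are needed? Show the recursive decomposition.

Computing 14^33 by squaring (build up from 14^1; each line after the first costs one multiplication):

14^1 = 14
14^2 = (14^1)^2 = 14^2 = 196
14^4 = (14^2)^2 = 196^2 = 38416
14^8 = (14^4)^2 = 38416^2 = 1475789056
14^16 = (14^8)^2 = 1475789056^2 = 2177953337809371136
14^32 = (14^16)^2 = 2177953337809371136^2 = 4743480741674980702700443299789930496
14^33 = 14 * 14^32 = 14 * 4743480741674980702700443299789930496 = 66408730383449729837806206197059026944

Result: 66408730383449729837806206197059026944
Multiplications needed: 6 (6 lines after 14^1)

14^33 = 66408730383449729837806206197059026944. Using exponentiation by squaring, this requires 6 multiplications. The key idea: if the exponent is even, square the half-power; if odd, multiply by the base once.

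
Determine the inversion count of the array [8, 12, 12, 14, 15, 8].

Finding inversions in [8, 12, 12, 14, 15, 8]:

(1, 5): arr[1]=12 > arr[5]=8
(2, 5): arr[2]=12 > arr[5]=8
(3, 5): arr[3]=14 > arr[5]=8
(4, 5): arr[4]=15 > arr[5]=8

Total inversions: 4

The array has 4 inversion(s): (1,5), (2,5), (3,5), (4,5). Each pair (i,j) satisfies i < j and arr[i] > arr[j].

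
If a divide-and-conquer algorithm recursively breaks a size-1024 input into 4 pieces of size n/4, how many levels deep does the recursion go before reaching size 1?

For divide and conquer with division factor 4:

Problem sizes at each level:
Level 0: 1024
Level 1: 256
Level 2: 64
Level 3: 16
Level 4: 4
Level 5: 1

The root is level 0 and the size-1 base case is level 5 (the tree spans levels 0 through 5, i.e. 6 levels counting the root), so the depth is the number of divisions: log_4(1024) = 5

The recursion tree depth is log_4(1024) = 5. At each level, the problem size is divided by 4, so it takes 5 divisions to reduce to a base case of size 1. The algorithm makes 4 recursive calls at each level.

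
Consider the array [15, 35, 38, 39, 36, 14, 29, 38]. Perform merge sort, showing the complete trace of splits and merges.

Merge sort trace:

Split: [15, 35, 38, 39, 36, 14, 29, 38] -> [15, 35, 38, 39] and [36, 14, 29, 38]
  Split: [15, 35, 38, 39] -> [15, 35] and [38, 39]
    Split: [15, 35] -> [15] and [35]
    Merge: [15] + [35] -> [15, 35]
    Split: [38, 39] -> [38] and [39]
    Merge: [38] + [39] -> [38, 39]
  Merge: [15, 35] + [38, 39] -> [15, 35, 38, 39]
  Split: [36, 14, 29, 38] -> [36, 14] and [29, 38]
    Split: [36, 14] -> [36] and [14]
    Merge: [36] + [14] -> [14, 36]
    Split: [29, 38] -> [29] and [38]
    Merge: [29] + [38] -> [29, 38]
  Merge: [14, 36] + [29, 38] -> [14, 29, 36, 38]
Merge: [15, 35, 38, 39] + [14, 29, 36, 38] -> [14, 15, 29, 35, 36, 38, 38, 39]

Final sorted array: [14, 15, 29, 35, 36, 38, 38, 39]

The merge sort proceeds by recursively splitting the array and merging sorted halves.
After all merges, the sorted array is [14, 15, 29, 35, 36, 38, 38, 39].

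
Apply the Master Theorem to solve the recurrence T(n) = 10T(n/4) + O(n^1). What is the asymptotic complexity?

Master Theorem for T(n) = 10T(n/4) + O(n^1):

a = 10, b = 4, c = 1
log_b(a) = log_4(10) = 1.6610

Case 1: c = 1 < log_4(10) = 1.6610
T(n) = O(n^(log_4 10))

For T(n) = 10T(n/4) + O(n^1): log_4(10) = 1.6610. This is Case 1 of the Master Theorem (c < log_b(a), work dominated by leaves), giving O(n^(log_4 10)).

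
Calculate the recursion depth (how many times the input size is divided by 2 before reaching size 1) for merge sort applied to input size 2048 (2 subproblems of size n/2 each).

For divide and conquer with division factor 2:

Problem sizes at each level:
Level 0: 2048
Level 1: 1024
Level 2: 512
Level 3: 256
Level 4: 128
Level 5: 64
Level 6: 32
Level 7: 16
Level 8: 8
Level 9: 4
Level 10: 2
Level 11: 1

The root is level 0 and the size-1 base case is level 11 (the tree spans levels 0 through 11, i.e. 12 levels counting the root), so the depth is the number of divisions: log_2(2048) = 11

The recursion tree depth is log_2(2048) = 11. At each level, the problem size is divided by 2, so it takes 11 divisions to reduce to a base case of size 1. The algorithm makes 2 recursive calls at each level.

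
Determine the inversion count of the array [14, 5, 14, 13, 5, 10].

Finding inversions in [14, 5, 14, 13, 5, 10]:

(0, 1): arr[0]=14 > arr[1]=5
(0, 3): arr[0]=14 > arr[3]=13
(0, 4): arr[0]=14 > arr[4]=5
(0, 5): arr[0]=14 > arr[5]=10
(2, 3): arr[2]=14 > arr[3]=13
(2, 4): arr[2]=14 > arr[4]=5
(2, 5): arr[2]=14 > arr[5]=10
(3, 4): arr[3]=13 > arr[4]=5
(3, 5): arr[3]=13 > arr[5]=10

Total inversions: 9

The array has 9 inversion(s): (0,1), (0,3), (0,4), (0,5), (2,3), (2,4), (2,5), (3,4), (3,5). Each pair (i,j) satisfies i < j and arr[i] > arr[j].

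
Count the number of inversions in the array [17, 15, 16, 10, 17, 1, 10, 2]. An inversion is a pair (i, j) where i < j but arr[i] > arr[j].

Finding inversions in [17, 15, 16, 10, 17, 1, 10, 2]:

(0, 1): arr[0]=17 > arr[1]=15
(0, 2): arr[0]=17 > arr[2]=16
(0, 3): arr[0]=17 > arr[3]=10
(0, 5): arr[0]=17 > arr[5]=1
(0, 6): arr[0]=17 > arr[6]=10
(0, 7): arr[0]=17 > arr[7]=2
(1, 3): arr[1]=15 > arr[3]=10
(1, 5): arr[1]=15 > arr[5]=1
(1, 6): arr[1]=15 > arr[6]=10
(1, 7): arr[1]=15 > arr[7]=2
(2, 3): arr[2]=16 > arr[3]=10
(2, 5): arr[2]=16 > arr[5]=1
(2, 6): arr[2]=16 > arr[6]=10
(2, 7): arr[2]=16 > arr[7]=2
(3, 5): arr[3]=10 > arr[5]=1
(3, 7): arr[3]=10 > arr[7]=2
(4, 5): arr[4]=17 > arr[5]=1
(4, 6): arr[4]=17 > arr[6]=10
(4, 7): arr[4]=17 > arr[7]=2
(6, 7): arr[6]=10 > arr[7]=2

Total inversions: 20

The array has 20 inversion(s): (0,1), (0,2), (0,3), (0,5), (0,6), (0,7), (1,3), (1,5), (1,6), (1,7), (2,3), (2,5), (2,6), (2,7), (3,5), (3,7), (4,5), (4,6), (4,7), (6,7). Each pair (i,j) satisfies i < j and arr[i] > arr[j].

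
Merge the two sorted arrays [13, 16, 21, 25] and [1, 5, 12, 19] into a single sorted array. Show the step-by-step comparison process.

Merging process:

Compare 13 vs 1: take 1 from right. Merged: [1]
Compare 13 vs 5: take 5 from right. Merged: [1, 5]
Compare 13 vs 12: take 12 from right. Merged: [1, 5, 12]
Compare 13 vs 19: take 13 from left. Merged: [1, 5, 12, 13]
Compare 16 vs 19: take 16 from left. Merged: [1, 5, 12, 13, 16]
Compare 21 vs 19: take 19 from right. Merged: [1, 5, 12, 13, 16, 19]
Append remaining from left: [21, 25]. Merged: [1, 5, 12, 13, 16, 19, 21, 25]

Final merged array: [1, 5, 12, 13, 16, 19, 21, 25]
Total comparisons: 6

The merged array is [1, 5, 12, 13, 16, 19, 21, 25], requiring 6 comparisons. The merge step runs in O(n) time where n is the total number of elements.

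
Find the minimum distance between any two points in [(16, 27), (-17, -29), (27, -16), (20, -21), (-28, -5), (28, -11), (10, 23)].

Computing all pairwise distances among 7 points:

d((16, 27), (-17, -29)) = 65.0
d((16, 27), (27, -16)) = 44.3847
d((16, 27), (20, -21)) = 48.1664
d((16, 27), (-28, -5)) = 54.4059
d((16, 27), (28, -11)) = 39.8497
d((16, 27), (10, 23)) = 7.2111
d((-17, -29), (27, -16)) = 45.8803
d((-17, -29), (20, -21)) = 37.855
d((-17, -29), (-28, -5)) = 26.4008
d((-17, -29), (28, -11)) = 48.4665
d((-17, -29), (10, 23)) = 58.5918
d((27, -16), (20, -21)) = 8.6023
d((27, -16), (-28, -5)) = 56.0892
d((27, -16), (28, -11)) = 5.099 <-- minimum
d((27, -16), (10, 23)) = 42.5441
d((20, -21), (-28, -5)) = 50.5964
d((20, -21), (28, -11)) = 12.8062
d((20, -21), (10, 23)) = 45.1221
d((-28, -5), (28, -11)) = 56.3205
d((-28, -5), (10, 23)) = 47.2017
d((28, -11), (10, 23)) = 38.4708

Closest pair: (27, -16) and (28, -11) with distance 5.099

The closest pair is (27, -16) and (28, -11) with Euclidean distance 5.099. For 7 points, brute-force pairwise comparison is shown above. For large n, the divide-and-conquer algorithm (sort by x, recurse on halves, check the dividing strip) achieves O(n log n).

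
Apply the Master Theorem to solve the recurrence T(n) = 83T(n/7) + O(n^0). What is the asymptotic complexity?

Master Theorem for T(n) = 83T(n/7) + O(n^0):

a = 83, b = 7, c = 0
log_b(a) = log_7(83) = 2.2708

Case 1: c = 0 < log_7(83) = 2.2708
T(n) = O(n^(log_7 83))

For T(n) = 83T(n/7) + O(n^0): log_7(83) = 2.2708. This is Case 1 of the Master Theorem (c < log_b(a), work dominated by leaves), giving O(n^(log_7 83)).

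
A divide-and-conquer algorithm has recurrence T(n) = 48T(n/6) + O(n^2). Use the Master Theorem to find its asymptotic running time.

Master Theorem for T(n) = 48T(n/6) + O(n^2):

a = 48, b = 6, c = 2
log_b(a) = log_6(48) = 2.1606

Case 1: c = 2 < log_6(48) = 2.1606
T(n) = O(n^(log_6 48))

For T(n) = 48T(n/6) + O(n^2): log_6(48) = 2.1606. This is Case 1 of the Master Theorem (c < log_b(a), work dominated by leaves), giving O(n^(log_6 48)).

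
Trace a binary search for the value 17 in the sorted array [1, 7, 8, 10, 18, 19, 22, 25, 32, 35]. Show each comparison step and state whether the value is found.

Binary search for 17 in [1, 7, 8, 10, 18, 19, 22, 25, 32, 35]:

lo=0, hi=9, mid=4, arr[mid]=18 -> 18 > 17, search left half
lo=0, hi=3, mid=1, arr[mid]=7 -> 7 < 17, search right half
lo=2, hi=3, mid=2, arr[mid]=8 -> 8 < 17, search right half
lo=3, hi=3, mid=3, arr[mid]=10 -> 10 < 17, search right half
lo=4 > hi=3, target 17 not found

Binary search determines that 17 is not in the array after 4 comparisons. The search space was exhausted without finding the target.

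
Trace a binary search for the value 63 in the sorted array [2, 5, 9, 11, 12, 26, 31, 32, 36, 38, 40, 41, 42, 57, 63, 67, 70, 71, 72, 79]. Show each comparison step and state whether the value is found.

Binary search for 63 in [2, 5, 9, 11, 12, 26, 31, 32, 36, 38, 40, 41, 42, 57, 63, 67, 70, 71, 72, 79]:

lo=0, hi=19, mid=9, arr[mid]=38 -> 38 < 63, search right half
lo=10, hi=19, mid=14, arr[mid]=63 -> Found target at index 14!

Binary search finds 63 at index 14 after 2 comparisons. The search repeatedly halves the search space by comparing with the middle element.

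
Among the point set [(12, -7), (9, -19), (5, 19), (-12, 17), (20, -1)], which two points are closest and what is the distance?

Computing all pairwise distances among 5 points:

d((12, -7), (9, -19)) = 12.3693
d((12, -7), (5, 19)) = 26.9258
d((12, -7), (-12, 17)) = 33.9411
d((12, -7), (20, -1)) = 10.0 <-- minimum
d((9, -19), (5, 19)) = 38.2099
d((9, -19), (-12, 17)) = 41.6773
d((9, -19), (20, -1)) = 21.095
d((5, 19), (-12, 17)) = 17.1172
d((5, 19), (20, -1)) = 25.0
d((-12, 17), (20, -1)) = 36.7151

Closest pair: (12, -7) and (20, -1) with distance 10.0

The closest pair is (12, -7) and (20, -1) with Euclidean distance 10.0. For 5 points, brute-force pairwise comparison is shown above. For large n, the divide-and-conquer algorithm (sort by x, recurse on halves, check the dividing strip) achieves O(n log n).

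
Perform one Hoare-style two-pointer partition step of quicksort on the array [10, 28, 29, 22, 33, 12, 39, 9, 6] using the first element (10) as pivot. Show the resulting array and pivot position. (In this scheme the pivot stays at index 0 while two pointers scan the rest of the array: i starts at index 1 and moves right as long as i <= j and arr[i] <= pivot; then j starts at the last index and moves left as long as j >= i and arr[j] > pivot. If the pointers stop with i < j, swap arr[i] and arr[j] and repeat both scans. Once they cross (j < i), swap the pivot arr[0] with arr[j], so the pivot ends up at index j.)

Hoare-style two-pointer partition with pivot = 10:

Initial array: [10, 28, 29, 22, 33, 12, 39, 9, 6]

Pointers start at i = 1, j = 8.
i stops at index 1 (arr[1]=28 > 10), j stops at index 8 (arr[8]=6 <= 10): swap arr[1] and arr[8], array becomes [10, 6, 29, 22, 33, 12, 39, 9, 28]
i stops at index 2 (arr[2]=29 > 10), j stops at index 7 (arr[7]=9 <= 10): swap arr[2] and arr[7], array becomes [10, 6, 9, 22, 33, 12, 39, 29, 28]
i ends at 3, j ends at 2: the pointers have crossed (j < i), so scanning stops.

Swap pivot arr[0] with arr[2] to place pivot at position 2: [9, 6, 10, 22, 33, 12, 39, 29, 28]
Pivot position: 2

After partitioning with pivot 10, the array becomes [9, 6, 10, 22, 33, 12, 39, 29, 28]. The pivot is placed at index 2. All elements to the left of the pivot are <= 10, and all elements to the right are > 10.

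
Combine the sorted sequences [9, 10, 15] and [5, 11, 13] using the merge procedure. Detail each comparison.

Merging process:

Compare 9 vs 5: take 5 from right. Merged: [5]
Compare 9 vs 11: take 9 from left. Merged: [5, 9]
Compare 10 vs 11: take 10 from left. Merged: [5, 9, 10]
Compare 15 vs 11: take 11 from right. Merged: [5, 9, 10, 11]
Compare 15 vs 13: take 13 from right. Merged: [5, 9, 10, 11, 13]
Append remaining from left: [15]. Merged: [5, 9, 10, 11, 13, 15]

Final merged array: [5, 9, 10, 11, 13, 15]
Total comparisons: 5

The merged array is [5, 9, 10, 11, 13, 15], requiring 5 comparisons. The merge step runs in O(n) time where n is the total number of elements.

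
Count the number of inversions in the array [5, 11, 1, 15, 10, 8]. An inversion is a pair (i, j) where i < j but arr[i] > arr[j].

Finding inversions in [5, 11, 1, 15, 10, 8]:

(0, 2): arr[0]=5 > arr[2]=1
(1, 2): arr[1]=11 > arr[2]=1
(1, 4): arr[1]=11 > arr[4]=10
(1, 5): arr[1]=11 > arr[5]=8
(3, 4): arr[3]=15 > arr[4]=10
(3, 5): arr[3]=15 > arr[5]=8
(4, 5): arr[4]=10 > arr[5]=8

Total inversions: 7

The array has 7 inversion(s): (0,2), (1,2), (1,4), (1,5), (3,4), (3,5), (4,5). Each pair (i,j) satisfies i < j and arr[i] > arr[j].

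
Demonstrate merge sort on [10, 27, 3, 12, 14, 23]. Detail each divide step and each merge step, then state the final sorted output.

Merge sort trace:

Split: [10, 27, 3, 12, 14, 23] -> [10, 27, 3] and [12, 14, 23]
  Split: [10, 27, 3] -> [10] and [27, 3]
    Split: [27, 3] -> [27] and [3]
    Merge: [27] + [3] -> [3, 27]
  Merge: [10] + [3, 27] -> [3, 10, 27]
  Split: [12, 14, 23] -> [12] and [14, 23]
    Split: [14, 23] -> [14] and [23]
    Merge: [14] + [23] -> [14, 23]
  Merge: [12] + [14, 23] -> [12, 14, 23]
Merge: [3, 10, 27] + [12, 14, 23] -> [3, 10, 12, 14, 23, 27]

Final sorted array: [3, 10, 12, 14, 23, 27]

The merge sort proceeds by recursively splitting the array and merging sorted halves.
After all merges, the sorted array is [3, 10, 12, 14, 23, 27].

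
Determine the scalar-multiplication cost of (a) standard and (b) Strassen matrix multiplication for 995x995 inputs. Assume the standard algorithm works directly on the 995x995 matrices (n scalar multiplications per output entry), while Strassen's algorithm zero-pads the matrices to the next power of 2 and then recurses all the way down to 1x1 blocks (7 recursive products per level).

Matrix multiplication for 995x995 matrices:

Strassen's algorithm requires power-of-2 dimensions. Pad 995x995 to 1024x1024 (next power of 2).

Standard algorithm: 995^3 = 985074875 multiplications
Strassen's algorithm: 7^(log2(1024)) = 7^10 = 282475249 multiplications
Savings: 985074875 - 282475249 = 702599626 multiplications

Standard: 985074875 multiplications (995^3). Strassen: 282475249 multiplications (7^10, after padding to 1024x1024). Strassen reduces 8 recursive multiplications to 7 at each level.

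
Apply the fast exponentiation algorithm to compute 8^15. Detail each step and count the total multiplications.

Computing 8^15 by squaring (build up from 8^1; each line after the first costs one multiplication):

8^1 = 8
8^2 = (8^1)^2 = 8^2 = 64
8^3 = 8 * 8^2 = 8 * 64 = 512
8^6 = (8^3)^2 = 512^2 = 262144
8^7 = 8 * 8^6 = 8 * 262144 = 2097152
8^14 = (8^7)^2 = 2097152^2 = 4398046511104
8^15 = 8 * 8^14 = 8 * 4398046511104 = 35184372088832

Result: 35184372088832
Multiplications needed: 6 (6 lines after 8^1)

8^15 = 35184372088832. Using exponentiation by squaring, this requires 6 multiplications. The key idea: if the exponent is even, square the half-power; if odd, multiply by the base once.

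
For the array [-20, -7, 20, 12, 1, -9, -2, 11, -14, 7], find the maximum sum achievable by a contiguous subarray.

Using Kadane's algorithm on [-20, -7, 20, 12, 1, -9, -2, 11, -14, 7]:

Scanning through the array:
Position 1 (value -7): max_ending_here = -7, max_so_far = -7
Position 2 (value 20): max_ending_here = 20, max_so_far = 20
Position 3 (value 12): max_ending_here = 32, max_so_far = 32
Position 4 (value 1): max_ending_here = 33, max_so_far = 33
Position 5 (value -9): max_ending_here = 24, max_so_far = 33
Position 6 (value -2): max_ending_here = 22, max_so_far = 33
Position 7 (value 11): max_ending_here = 33, max_so_far = 33
Position 8 (value -14): max_ending_here = 19, max_so_far = 33
Position 9 (value 7): max_ending_here = 26, max_so_far = 33

Maximum subarray: [20, 12, 1]
Maximum sum: 33

The maximum subarray is [20, 12, 1] with sum 33. This subarray runs from index 2 to index 4.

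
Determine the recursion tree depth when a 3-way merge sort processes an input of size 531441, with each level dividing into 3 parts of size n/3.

For divide and conquer with division factor 3:

Problem sizes at each level:
Level 0: 531441
Level 1: 177147
Level 2: 59049
Level 3: 19683
Level 4: 6561
Level 5: 2187
Level 6: 729
Level 7: 243
Level 8: 81
Level 9: 27
Level 10: 9
Level 11: 3
Level 12: 1

The root is level 0 and the size-1 base case is level 12 (the tree spans levels 0 through 12, i.e. 13 levels counting the root), so the depth is the number of divisions: log_3(531441) = 12

The recursion tree depth is log_3(531441) = 12. At each level, the problem size is divided by 3, so it takes 12 divisions to reduce to a base case of size 1. The algorithm makes 3 recursive calls at each level.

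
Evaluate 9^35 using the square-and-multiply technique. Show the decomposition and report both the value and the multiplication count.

Computing 9^35 by squaring (build up from 9^1; each line after the first costs one multiplication):

9^1 = 9
9^2 = (9^1)^2 = 9^2 = 81
9^4 = (9^2)^2 = 81^2 = 6561
9^8 = (9^4)^2 = 6561^2 = 43046721
9^16 = (9^8)^2 = 43046721^2 = 1853020188851841
9^17 = 9 * 9^16 = 9 * 1853020188851841 = 16677181699666569
9^34 = (9^17)^2 = 16677181699666569^2 = 278128389443693511257285776231761
9^35 = 9 * 9^34 = 9 * 278128389443693511257285776231761 = 2503155504993241601315571986085849

Result: 2503155504993241601315571986085849
Multiplications needed: 7 (7 lines after 9^1)

9^35 = 2503155504993241601315571986085849. Using exponentiation by squaring, this requires 7 multiplications. The key idea: if the exponent is even, square the half-power; if odd, multiply by the base once.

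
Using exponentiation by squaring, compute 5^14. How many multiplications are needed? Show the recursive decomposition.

Computing 5^14 by squaring (build up from 5^1; each line after the first costs one multiplication):

5^1 = 5
5^2 = (5^1)^2 = 5^2 = 25
5^3 = 5 * 5^2 = 5 * 25 = 125
5^6 = (5^3)^2 = 125^2 = 15625
5^7 = 5 * 5^6 = 5 * 15625 = 78125
5^14 = (5^7)^2 = 78125^2 = 6103515625

Result: 6103515625
Multiplications needed: 5 (5 lines after 5^1)

5^14 = 6103515625. Using exponentiation by squaring, this requires 5 multiplications. The key idea: if the exponent is even, square the half-power; if odd, multiply by the base once.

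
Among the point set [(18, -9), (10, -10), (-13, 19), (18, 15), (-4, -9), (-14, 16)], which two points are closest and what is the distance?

Computing all pairwise distances among 6 points:

d((18, -9), (10, -10)) = 8.0623
d((18, -9), (-13, 19)) = 41.7732
d((18, -9), (18, 15)) = 24.0
d((18, -9), (-4, -9)) = 22.0
d((18, -9), (-14, 16)) = 40.6079
d((10, -10), (-13, 19)) = 37.0135
d((10, -10), (18, 15)) = 26.2488
d((10, -10), (-4, -9)) = 14.0357
d((10, -10), (-14, 16)) = 35.3836
d((-13, 19), (18, 15)) = 31.257
d((-13, 19), (-4, -9)) = 29.4109
d((-13, 19), (-14, 16)) = 3.1623 <-- minimum
d((18, 15), (-4, -9)) = 32.5576
d((18, 15), (-14, 16)) = 32.0156
d((-4, -9), (-14, 16)) = 26.9258

Closest pair: (-13, 19) and (-14, 16) with distance 3.1623

The closest pair is (-13, 19) and (-14, 16) with Euclidean distance 3.1623. For 6 points, brute-force pairwise comparison is shown above. For large n, the divide-and-conquer algorithm (sort by x, recurse on halves, check the dividing strip) achieves O(n log n).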